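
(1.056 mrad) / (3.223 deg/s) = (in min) 0.0003129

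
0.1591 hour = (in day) 0.006629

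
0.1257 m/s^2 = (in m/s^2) 0.1257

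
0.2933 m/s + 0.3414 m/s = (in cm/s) 63.47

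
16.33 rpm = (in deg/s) 97.98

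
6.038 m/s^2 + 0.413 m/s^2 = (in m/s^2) 6.451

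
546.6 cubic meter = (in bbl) 3438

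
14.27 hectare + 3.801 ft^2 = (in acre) 35.26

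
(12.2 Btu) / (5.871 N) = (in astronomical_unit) 1.466e-08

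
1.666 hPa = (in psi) 0.02416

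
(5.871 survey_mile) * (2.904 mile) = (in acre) 1.091e+04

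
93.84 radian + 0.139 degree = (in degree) 5377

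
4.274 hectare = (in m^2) 4.274e+04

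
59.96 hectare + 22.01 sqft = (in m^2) 5.996e+05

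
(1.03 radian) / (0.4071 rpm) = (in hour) 0.006711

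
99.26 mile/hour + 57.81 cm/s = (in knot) 87.38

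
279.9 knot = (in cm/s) 1.44e+04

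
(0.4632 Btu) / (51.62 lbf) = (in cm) 212.8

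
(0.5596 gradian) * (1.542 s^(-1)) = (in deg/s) 0.7766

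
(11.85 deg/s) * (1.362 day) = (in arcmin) 8.367e+07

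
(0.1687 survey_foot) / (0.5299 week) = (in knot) 3.119e-07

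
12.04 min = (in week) 0.001194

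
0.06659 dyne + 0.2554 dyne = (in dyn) 0.322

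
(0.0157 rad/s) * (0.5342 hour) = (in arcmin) 1.038e+05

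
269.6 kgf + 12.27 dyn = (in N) 2644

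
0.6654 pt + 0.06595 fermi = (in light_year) 2.481e-20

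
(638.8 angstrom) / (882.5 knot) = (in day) 1.629e-15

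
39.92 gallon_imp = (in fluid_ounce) 6137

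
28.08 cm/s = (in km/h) 1.011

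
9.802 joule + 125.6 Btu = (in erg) 1.325e+12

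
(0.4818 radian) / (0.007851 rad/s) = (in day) 0.0007103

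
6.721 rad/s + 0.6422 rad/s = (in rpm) 70.31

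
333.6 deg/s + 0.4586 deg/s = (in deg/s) 334.1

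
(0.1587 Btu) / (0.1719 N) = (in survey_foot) 3196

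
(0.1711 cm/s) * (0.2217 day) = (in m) 32.77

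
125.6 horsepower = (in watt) 9.366e+04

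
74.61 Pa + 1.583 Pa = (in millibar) 0.7619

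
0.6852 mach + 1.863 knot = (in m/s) 234.3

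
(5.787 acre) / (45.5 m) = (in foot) 1689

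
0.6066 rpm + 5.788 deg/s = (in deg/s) 9.428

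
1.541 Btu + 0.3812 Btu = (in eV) 1.266e+22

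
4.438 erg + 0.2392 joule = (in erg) 2.392e+06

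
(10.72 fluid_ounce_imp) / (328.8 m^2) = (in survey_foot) 3.039e-06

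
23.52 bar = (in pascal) 2.352e+06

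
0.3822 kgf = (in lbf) 0.8426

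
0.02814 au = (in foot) 1.381e+10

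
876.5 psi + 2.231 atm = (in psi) 909.3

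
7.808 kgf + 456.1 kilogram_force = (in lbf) 1023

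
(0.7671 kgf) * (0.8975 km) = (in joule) 6752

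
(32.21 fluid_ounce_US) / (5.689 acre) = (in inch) 1.629e-06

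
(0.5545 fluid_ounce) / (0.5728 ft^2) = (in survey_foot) 0.001011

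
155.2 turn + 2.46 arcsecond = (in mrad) 9.752e+05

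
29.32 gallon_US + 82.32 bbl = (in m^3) 13.2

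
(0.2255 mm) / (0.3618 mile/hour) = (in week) 2.305e-09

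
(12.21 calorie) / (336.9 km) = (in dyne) 15.16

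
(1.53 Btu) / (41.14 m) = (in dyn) 3.924e+06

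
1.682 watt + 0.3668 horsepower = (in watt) 275.2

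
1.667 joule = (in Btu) 0.00158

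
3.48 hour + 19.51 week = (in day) 136.7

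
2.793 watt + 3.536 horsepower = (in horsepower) 3.54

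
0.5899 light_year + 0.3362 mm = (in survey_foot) 1.831e+16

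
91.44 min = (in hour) 1.524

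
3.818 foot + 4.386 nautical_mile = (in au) 5.431e-08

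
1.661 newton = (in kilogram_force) 0.1694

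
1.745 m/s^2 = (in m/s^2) 1.745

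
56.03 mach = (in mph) 4.268e+04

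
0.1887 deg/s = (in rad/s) 0.003293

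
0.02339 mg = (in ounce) 8.251e-07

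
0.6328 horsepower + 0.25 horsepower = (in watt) 658.3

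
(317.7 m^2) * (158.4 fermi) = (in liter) 5.032e-08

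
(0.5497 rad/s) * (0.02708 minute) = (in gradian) 56.86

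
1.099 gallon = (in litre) 4.16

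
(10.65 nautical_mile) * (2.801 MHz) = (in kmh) 1.989e+11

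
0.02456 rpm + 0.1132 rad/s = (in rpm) 1.106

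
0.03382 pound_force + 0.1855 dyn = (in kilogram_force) 0.01534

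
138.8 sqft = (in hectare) 0.001289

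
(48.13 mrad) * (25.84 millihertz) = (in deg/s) 0.07126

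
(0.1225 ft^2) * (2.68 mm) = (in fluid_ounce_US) 1.031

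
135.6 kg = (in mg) 1.356e+08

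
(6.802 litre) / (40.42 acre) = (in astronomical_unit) 2.78e-19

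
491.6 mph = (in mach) 0.6454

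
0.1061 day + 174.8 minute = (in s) 1.966e+04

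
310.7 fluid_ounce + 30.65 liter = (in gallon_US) 10.52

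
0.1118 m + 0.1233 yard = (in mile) 0.0001395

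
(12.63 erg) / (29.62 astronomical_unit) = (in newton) 2.85e-19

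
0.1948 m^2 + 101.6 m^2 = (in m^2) 101.8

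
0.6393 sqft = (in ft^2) 0.6393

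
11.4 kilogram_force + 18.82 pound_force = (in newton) 195.5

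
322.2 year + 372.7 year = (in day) 2.536e+05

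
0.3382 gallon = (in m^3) 0.00128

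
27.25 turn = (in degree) 9810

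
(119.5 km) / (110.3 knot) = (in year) 6.678e-05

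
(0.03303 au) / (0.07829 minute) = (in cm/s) 1.052e+11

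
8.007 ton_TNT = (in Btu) 3.175e+07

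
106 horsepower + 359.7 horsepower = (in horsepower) 465.7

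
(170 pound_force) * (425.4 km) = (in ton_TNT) 0.07688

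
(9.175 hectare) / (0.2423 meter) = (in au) 2.531e-06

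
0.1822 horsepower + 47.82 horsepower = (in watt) 3.58e+04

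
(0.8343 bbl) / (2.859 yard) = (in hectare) 5.074e-06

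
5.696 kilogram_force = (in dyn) 5.586e+06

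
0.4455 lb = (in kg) 0.2021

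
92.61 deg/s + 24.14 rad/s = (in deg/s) 1476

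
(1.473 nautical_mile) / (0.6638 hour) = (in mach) 0.003353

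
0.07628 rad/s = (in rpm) 0.7284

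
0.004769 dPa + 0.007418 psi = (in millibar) 0.5115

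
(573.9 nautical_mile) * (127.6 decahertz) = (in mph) 3.034e+09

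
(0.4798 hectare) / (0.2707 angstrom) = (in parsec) 0.005744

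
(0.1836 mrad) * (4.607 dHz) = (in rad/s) 8.458e-05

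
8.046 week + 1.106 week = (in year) 0.1755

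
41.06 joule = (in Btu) 0.03892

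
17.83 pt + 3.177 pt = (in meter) 0.007411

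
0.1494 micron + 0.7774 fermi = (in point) 0.0004235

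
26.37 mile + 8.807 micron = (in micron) 4.244e+10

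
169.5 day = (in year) 0.4644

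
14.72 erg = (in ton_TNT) 3.518e-16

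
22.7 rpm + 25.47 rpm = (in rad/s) 5.044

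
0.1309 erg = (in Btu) 1.241e-11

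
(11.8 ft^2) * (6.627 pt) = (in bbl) 0.01612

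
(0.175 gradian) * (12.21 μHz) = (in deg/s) 1.923e-06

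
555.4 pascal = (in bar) 0.005554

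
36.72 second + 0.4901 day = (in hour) 11.77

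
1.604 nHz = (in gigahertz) 1.604e-18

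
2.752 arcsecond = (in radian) 1.334e-05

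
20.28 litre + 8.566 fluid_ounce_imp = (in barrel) 0.1291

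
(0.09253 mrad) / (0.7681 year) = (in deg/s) 2.189e-10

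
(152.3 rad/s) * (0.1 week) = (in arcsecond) 1.9e+12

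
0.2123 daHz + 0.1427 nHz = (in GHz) 2.123e-09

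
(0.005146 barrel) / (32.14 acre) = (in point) 1.783e-05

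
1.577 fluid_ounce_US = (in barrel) 0.0002933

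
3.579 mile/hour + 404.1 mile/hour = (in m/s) 182.2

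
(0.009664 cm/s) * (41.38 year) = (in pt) 3.575e+08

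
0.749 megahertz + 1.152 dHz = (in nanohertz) 7.49e+14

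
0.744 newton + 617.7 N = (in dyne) 6.184e+07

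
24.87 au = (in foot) 1.221e+13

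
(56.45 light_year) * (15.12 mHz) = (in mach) 2.372e+13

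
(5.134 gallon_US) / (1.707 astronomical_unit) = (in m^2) 7.61e-14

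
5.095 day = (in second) 4.402e+05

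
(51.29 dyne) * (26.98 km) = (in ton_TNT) 3.307e-09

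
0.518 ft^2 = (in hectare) 4.812e-06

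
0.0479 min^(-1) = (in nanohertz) 7.983e+05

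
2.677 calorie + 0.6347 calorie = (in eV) 8.648e+19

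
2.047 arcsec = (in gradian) 0.0006318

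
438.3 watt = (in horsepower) 0.5878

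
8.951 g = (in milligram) 8951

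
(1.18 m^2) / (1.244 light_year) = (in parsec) 3.249e-33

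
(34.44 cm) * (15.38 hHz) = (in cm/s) 5.297e+04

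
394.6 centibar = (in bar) 3.946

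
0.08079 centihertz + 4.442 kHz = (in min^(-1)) 2.665e+05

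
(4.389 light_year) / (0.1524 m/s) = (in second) 2.725e+17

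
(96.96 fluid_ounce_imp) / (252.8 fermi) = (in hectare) 1.09e+06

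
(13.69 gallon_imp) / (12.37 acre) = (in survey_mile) 7.725e-10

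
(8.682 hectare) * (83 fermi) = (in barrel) 4.532e-08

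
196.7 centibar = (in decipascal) 1.967e+06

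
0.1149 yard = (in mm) 105.1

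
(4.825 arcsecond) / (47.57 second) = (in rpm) 4.696e-06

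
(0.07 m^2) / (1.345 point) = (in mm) 1.475e+05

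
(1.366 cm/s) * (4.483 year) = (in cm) 1.931e+08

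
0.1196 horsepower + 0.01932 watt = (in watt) 89.21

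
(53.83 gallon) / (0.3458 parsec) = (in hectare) 1.91e-21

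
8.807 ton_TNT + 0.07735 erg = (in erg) 3.685e+17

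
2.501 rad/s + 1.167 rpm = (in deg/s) 150.3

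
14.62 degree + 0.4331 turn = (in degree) 170.5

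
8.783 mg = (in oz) 0.0003098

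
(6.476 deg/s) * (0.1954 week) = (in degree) 7.653e+05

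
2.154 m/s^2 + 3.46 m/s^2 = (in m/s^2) 5.614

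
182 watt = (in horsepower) 0.2441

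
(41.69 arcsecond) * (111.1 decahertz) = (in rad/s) 0.2246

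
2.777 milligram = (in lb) 6.122e-06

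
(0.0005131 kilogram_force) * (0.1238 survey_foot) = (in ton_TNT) 4.538e-14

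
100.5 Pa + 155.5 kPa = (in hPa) 1556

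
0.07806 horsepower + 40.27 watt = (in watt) 98.48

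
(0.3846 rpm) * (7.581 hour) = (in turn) 174.9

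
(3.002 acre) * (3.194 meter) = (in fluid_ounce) 1.312e+09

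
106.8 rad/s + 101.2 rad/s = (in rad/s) 208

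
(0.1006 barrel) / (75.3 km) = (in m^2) 2.124e-07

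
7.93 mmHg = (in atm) 0.01043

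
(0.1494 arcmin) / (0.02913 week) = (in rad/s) 2.467e-09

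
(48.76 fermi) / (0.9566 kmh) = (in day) 2.124e-18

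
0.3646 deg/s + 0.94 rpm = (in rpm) 1.001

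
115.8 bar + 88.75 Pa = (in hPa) 1.158e+05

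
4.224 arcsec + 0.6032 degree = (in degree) 0.6044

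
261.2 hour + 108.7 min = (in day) 10.96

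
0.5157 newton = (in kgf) 0.05259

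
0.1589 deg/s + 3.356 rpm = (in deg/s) 20.29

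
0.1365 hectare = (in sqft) 1.469e+04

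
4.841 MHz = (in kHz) 4841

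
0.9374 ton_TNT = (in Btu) 3.717e+06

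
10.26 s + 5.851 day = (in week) 0.8359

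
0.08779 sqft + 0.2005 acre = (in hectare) 0.08114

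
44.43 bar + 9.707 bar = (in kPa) 5414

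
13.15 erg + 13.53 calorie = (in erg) 5.661e+08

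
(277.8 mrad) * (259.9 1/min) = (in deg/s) 68.95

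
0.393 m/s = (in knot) 0.7639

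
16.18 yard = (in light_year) 1.564e-15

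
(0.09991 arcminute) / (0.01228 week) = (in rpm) 3.737e-08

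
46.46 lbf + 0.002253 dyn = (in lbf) 46.46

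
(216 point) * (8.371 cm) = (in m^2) 0.006379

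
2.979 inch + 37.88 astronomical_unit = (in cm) 5.667e+14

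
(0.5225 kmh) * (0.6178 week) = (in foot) 1.779e+05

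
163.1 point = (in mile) 3.575e-05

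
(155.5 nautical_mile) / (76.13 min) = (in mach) 0.1852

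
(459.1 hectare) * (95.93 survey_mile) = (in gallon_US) 1.872e+14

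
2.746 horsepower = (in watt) 2048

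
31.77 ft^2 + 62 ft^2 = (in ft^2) 93.77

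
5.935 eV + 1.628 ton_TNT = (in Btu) 6.456e+06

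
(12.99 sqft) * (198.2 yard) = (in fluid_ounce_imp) 7.698e+06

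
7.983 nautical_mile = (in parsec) 4.791e-13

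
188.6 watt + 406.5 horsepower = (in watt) 3.033e+05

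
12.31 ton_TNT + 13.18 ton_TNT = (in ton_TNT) 25.49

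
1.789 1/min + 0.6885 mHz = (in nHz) 3.051e+07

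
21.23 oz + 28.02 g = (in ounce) 22.22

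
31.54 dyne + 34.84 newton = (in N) 34.84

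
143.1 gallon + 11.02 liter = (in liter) 552.7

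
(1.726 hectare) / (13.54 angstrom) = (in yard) 1.394e+13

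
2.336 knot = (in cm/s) 120.2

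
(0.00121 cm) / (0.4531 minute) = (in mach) 1.307e-09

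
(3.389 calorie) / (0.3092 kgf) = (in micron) 4.676e+06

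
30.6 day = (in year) 0.08384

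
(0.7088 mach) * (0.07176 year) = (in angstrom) 5.462e+18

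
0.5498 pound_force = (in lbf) 0.5498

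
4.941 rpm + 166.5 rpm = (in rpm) 171.4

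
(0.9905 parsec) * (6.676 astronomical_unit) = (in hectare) 3.052e+24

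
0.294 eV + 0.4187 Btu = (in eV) 2.757e+21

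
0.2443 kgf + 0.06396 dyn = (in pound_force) 0.5386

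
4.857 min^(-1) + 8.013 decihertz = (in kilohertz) 0.0008823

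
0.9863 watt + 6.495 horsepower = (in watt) 4844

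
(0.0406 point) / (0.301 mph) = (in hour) 2.957e-08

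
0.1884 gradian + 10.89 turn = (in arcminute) 2.352e+05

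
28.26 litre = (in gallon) 7.466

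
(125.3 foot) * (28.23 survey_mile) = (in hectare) 173.5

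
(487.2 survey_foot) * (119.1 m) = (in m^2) 1.769e+04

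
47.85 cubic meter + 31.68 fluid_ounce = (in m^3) 47.85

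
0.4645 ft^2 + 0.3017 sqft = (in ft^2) 0.7662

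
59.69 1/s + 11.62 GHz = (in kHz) 1.162e+07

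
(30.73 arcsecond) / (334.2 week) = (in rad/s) 7.371e-13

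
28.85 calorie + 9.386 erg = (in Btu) 0.1144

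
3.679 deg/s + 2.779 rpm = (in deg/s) 20.35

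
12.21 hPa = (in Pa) 1221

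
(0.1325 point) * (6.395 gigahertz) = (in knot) 5.811e+05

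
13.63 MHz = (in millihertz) 1.363e+10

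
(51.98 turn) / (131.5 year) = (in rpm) 7.521e-07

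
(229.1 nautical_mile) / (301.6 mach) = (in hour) 0.001148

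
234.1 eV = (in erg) 3.751e-10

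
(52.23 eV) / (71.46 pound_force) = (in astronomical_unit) 1.76e-31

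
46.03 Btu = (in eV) 3.031e+23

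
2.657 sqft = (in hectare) 2.468e-05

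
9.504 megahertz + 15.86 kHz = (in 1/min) 5.712e+08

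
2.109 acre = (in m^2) 8535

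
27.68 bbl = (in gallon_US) 1163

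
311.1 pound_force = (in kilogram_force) 141.1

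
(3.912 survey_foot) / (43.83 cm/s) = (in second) 2.72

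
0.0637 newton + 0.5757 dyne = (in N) 0.06371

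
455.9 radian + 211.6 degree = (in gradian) 2.926e+04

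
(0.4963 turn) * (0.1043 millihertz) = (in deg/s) 0.01864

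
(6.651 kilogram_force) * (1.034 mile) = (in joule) 1.085e+05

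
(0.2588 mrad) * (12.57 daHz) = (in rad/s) 0.03253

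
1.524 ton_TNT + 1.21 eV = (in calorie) 1.524e+09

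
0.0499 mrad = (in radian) 4.99e-05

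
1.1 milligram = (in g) 0.0011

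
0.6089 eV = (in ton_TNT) 2.332e-29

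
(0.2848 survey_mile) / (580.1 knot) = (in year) 4.87e-08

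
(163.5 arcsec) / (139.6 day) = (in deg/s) 3.765e-09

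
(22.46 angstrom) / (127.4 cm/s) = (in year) 5.59e-17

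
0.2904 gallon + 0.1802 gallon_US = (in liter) 1.781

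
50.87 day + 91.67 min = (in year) 0.1395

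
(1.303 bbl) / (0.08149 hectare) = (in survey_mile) 1.58e-07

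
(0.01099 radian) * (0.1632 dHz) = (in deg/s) 0.01028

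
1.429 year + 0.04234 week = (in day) 521.9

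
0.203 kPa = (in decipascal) 2030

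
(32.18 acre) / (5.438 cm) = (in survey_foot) 7.857e+06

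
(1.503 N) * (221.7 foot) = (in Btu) 0.09626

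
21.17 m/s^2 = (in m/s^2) 21.17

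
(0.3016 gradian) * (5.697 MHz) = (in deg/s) 1.546e+06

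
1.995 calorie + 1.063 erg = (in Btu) 0.007912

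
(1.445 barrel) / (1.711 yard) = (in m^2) 0.1468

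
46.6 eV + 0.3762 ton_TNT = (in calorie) 3.762e+08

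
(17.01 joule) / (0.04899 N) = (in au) 2.321e-09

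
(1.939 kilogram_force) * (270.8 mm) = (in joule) 5.149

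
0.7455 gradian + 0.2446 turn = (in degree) 88.73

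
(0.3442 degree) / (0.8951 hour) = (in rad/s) 1.864e-06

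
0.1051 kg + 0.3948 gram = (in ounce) 3.721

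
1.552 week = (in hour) 260.7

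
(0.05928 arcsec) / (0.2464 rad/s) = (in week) 1.929e-12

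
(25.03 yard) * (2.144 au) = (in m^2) 7.341e+12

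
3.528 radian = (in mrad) 3528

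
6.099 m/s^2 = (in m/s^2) 6.099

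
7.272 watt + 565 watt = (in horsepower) 0.7674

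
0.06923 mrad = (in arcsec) 14.28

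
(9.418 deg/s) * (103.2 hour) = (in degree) 3.499e+06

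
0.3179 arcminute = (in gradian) 0.005887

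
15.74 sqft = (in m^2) 1.462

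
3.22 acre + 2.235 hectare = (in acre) 8.743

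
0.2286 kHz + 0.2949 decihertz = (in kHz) 0.2286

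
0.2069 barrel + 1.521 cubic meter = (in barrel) 9.774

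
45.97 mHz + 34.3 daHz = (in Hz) 343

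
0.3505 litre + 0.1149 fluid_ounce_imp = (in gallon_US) 0.09345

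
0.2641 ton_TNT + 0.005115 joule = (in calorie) 2.641e+08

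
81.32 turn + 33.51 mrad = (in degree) 2.928e+04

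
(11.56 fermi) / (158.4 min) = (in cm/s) 1.216e-16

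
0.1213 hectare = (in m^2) 1213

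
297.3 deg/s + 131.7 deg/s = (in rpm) 71.5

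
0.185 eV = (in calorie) 7.084e-21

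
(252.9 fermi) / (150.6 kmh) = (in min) 1.008e-16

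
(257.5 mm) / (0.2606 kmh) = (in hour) 0.0009881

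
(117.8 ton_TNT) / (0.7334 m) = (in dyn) 6.72e+16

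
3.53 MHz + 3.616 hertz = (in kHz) 3530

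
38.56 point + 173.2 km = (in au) 1.158e-06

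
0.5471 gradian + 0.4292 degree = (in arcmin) 55.3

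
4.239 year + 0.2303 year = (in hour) 3.915e+04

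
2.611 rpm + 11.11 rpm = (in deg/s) 82.33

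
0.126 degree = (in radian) 0.002199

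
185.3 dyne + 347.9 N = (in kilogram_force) 35.48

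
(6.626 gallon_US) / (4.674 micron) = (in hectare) 0.5366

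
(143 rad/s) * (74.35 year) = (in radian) 3.353e+11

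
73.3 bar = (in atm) 72.34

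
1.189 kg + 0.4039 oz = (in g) 1200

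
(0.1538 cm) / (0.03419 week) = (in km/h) 2.678e-07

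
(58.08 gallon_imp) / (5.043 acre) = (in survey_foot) 4.245e-05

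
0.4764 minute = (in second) 28.58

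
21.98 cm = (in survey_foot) 0.7211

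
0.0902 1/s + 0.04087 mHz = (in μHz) 9.024e+04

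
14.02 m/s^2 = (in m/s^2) 14.02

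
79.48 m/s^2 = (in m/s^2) 79.48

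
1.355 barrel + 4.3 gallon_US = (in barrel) 1.457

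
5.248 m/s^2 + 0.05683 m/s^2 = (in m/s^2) 5.305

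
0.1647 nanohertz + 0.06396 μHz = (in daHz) 6.412e-09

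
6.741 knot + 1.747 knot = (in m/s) 4.367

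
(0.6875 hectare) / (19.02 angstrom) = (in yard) 3.953e+12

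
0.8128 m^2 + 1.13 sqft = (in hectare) 9.178e-05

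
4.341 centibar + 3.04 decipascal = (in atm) 0.04285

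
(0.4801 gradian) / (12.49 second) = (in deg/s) 0.03459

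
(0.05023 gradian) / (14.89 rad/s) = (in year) 1.68e-12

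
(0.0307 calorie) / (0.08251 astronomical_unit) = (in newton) 1.041e-11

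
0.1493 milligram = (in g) 0.0001493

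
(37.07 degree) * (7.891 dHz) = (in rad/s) 0.5105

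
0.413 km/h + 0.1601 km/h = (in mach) 0.0004675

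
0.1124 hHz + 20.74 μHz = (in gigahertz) 1.124e-08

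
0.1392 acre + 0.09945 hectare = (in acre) 0.3849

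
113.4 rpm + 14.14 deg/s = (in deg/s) 694.5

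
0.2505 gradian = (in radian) 0.003935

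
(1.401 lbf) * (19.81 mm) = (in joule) 0.1235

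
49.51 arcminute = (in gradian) 0.9169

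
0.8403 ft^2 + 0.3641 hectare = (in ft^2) 3.919e+04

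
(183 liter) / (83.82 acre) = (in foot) 1.77e-06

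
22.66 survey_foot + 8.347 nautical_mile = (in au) 1.034e-07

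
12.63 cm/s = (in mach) 0.0003709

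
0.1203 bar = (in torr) 90.23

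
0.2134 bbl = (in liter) 33.93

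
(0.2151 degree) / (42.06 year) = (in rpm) 2.703e-11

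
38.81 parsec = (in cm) 1.198e+20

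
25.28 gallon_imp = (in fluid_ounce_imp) 4045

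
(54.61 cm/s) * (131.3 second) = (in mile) 0.04455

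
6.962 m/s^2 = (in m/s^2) 6.962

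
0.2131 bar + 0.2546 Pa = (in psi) 3.091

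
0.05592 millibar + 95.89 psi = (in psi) 95.89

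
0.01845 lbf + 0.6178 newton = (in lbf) 0.1573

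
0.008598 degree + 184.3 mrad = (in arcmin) 634.1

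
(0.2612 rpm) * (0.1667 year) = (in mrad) 1.438e+08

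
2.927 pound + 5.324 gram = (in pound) 2.939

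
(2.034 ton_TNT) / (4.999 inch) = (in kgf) 6.834e+09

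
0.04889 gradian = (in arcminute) 2.64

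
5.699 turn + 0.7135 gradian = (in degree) 2052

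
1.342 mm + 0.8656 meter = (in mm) 866.9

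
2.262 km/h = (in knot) 1.221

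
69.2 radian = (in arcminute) 2.379e+05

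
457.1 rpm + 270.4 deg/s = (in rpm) 502.2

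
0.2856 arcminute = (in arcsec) 17.14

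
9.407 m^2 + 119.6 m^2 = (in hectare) 0.0129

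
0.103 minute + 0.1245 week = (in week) 0.1245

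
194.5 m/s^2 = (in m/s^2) 194.5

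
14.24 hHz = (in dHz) 1.424e+04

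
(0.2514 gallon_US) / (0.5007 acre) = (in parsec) 1.522e-23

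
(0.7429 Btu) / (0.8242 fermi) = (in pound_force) 2.138e+17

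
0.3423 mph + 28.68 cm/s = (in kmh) 1.583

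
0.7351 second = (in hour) 0.0002042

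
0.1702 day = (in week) 0.02431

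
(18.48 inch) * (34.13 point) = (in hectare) 5.652e-07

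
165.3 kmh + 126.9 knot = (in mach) 0.3266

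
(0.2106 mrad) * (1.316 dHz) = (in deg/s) 0.001588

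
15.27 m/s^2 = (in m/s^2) 15.27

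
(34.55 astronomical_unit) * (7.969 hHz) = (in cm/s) 4.119e+17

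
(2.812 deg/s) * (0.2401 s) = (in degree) 0.6752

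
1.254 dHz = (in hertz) 0.1254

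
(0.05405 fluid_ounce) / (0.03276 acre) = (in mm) 1.206e-05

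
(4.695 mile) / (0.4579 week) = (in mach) 8.013e-05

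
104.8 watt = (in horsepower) 0.1405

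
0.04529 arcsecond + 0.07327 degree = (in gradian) 0.08143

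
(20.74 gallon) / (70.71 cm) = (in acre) 2.744e-05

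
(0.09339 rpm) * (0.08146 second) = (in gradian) 0.05072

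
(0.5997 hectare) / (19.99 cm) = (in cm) 3e+06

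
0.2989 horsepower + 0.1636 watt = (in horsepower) 0.2991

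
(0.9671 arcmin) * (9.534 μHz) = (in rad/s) 2.682e-09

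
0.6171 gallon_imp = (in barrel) 0.01765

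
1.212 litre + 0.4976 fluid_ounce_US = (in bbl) 0.007716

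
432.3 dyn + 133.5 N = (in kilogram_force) 13.61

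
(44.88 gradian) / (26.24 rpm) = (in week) 4.242e-07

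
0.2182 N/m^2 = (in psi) 3.165e-05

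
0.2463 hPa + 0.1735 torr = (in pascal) 47.76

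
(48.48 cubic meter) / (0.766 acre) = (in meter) 0.01564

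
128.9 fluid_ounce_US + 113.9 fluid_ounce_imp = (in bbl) 0.04433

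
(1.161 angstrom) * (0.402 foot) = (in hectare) 1.423e-15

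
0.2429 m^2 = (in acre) 6.002e-05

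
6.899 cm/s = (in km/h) 0.2484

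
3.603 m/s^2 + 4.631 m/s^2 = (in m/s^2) 8.234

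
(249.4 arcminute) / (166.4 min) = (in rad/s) 7.266e-06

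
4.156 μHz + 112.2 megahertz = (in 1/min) 6.732e+09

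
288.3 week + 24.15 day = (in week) 291.8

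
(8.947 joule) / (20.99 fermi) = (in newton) 4.263e+14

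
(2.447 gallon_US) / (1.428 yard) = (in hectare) 7.094e-07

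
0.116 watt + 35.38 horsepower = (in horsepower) 35.38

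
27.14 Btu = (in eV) 1.787e+23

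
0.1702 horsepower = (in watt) 126.9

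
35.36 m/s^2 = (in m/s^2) 35.36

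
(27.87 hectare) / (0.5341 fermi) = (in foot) 1.712e+21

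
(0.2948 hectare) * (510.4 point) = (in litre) 5.308e+05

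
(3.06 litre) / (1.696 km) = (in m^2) 1.804e-06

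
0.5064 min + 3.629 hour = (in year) 0.0004152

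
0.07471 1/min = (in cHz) 0.1245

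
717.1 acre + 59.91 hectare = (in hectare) 350.1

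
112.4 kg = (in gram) 1.124e+05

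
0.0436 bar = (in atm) 0.04303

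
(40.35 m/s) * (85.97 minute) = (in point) 5.9e+08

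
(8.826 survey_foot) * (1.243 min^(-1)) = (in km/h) 0.2006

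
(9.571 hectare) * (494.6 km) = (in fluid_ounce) 1.601e+15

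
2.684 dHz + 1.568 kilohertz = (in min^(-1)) 9.41e+04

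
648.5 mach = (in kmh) 7.949e+05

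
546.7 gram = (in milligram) 5.467e+05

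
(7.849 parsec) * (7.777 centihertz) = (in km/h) 6.781e+16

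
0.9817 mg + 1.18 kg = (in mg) 1.18e+06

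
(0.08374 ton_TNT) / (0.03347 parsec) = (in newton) 3.392e-07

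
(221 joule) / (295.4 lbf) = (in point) 476.8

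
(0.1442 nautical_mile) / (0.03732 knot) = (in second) 1.391e+04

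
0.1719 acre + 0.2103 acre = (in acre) 0.3822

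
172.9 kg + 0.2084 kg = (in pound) 381.6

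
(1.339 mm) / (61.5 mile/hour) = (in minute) 8.117e-07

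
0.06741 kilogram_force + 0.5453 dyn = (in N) 0.6611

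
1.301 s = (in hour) 0.0003614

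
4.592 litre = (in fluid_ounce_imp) 161.6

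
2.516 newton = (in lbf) 0.5656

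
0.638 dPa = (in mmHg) 0.0004785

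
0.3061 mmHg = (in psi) 0.005919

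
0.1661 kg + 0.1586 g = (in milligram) 1.663e+05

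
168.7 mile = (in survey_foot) 8.907e+05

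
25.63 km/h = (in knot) 13.84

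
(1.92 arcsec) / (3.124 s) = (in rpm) 2.845e-05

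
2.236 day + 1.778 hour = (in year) 0.006329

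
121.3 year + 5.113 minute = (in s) 3.825e+09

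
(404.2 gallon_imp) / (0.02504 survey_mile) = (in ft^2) 0.4908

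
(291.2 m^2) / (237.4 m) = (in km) 0.001227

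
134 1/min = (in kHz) 0.002233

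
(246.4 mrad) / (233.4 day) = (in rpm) 1.167e-07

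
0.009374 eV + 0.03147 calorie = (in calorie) 0.03147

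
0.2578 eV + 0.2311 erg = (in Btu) 2.19e-11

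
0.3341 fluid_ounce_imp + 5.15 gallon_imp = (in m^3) 0.02342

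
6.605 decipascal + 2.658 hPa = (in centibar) 0.2665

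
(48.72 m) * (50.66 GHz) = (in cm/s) 2.468e+14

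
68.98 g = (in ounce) 2.433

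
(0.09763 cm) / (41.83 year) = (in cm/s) 7.401e-11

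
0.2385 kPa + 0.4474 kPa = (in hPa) 6.859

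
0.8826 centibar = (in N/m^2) 882.6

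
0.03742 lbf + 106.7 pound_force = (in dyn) 4.748e+07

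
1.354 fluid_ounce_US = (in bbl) 0.0002519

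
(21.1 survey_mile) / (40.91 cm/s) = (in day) 0.9607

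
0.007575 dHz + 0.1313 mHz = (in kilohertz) 8.888e-07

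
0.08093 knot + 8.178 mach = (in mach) 8.178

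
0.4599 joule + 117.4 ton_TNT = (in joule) 4.912e+11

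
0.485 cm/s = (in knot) 0.009428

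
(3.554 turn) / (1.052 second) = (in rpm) 202.7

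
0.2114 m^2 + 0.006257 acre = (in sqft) 274.8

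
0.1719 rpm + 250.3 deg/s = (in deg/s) 251.3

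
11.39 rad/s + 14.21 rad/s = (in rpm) 244.5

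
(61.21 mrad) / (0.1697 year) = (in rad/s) 1.144e-08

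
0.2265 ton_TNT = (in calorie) 2.265e+08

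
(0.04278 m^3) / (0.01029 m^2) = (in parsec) 1.347e-16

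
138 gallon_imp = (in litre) 627.4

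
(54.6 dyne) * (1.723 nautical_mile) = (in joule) 1.742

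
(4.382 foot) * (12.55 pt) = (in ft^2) 0.06365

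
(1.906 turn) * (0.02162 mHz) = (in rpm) 0.002472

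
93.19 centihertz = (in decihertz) 9.319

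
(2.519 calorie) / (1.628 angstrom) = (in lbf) 1.455e+10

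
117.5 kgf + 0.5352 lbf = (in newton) 1155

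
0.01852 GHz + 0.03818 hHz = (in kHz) 1.852e+04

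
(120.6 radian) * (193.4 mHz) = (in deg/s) 1336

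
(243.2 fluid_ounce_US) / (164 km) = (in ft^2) 4.721e-07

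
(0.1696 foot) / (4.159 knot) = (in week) 3.995e-08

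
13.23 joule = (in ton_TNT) 3.162e-09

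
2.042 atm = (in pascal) 2.069e+05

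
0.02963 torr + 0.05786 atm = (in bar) 0.05867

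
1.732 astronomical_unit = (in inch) 1.02e+13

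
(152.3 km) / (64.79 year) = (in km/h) 0.0002683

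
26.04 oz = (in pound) 1.627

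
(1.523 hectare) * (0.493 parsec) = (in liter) 2.317e+23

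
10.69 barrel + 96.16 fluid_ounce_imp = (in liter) 1702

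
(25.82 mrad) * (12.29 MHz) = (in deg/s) 1.818e+07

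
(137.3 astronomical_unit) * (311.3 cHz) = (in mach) 1.878e+11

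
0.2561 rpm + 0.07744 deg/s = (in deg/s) 1.614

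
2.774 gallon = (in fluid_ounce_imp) 369.6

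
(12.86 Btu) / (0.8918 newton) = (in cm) 1.521e+06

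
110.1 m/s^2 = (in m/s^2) 110.1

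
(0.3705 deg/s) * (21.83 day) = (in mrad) 1.22e+07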